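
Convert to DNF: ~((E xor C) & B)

(~E & ~C) | (C & E) | ~B

~((E xor C) & B)
≡ ~(((E & ~C) | (~E & C)) & B)   [expand xor]
≡ ~((E & ~C) | (~E & C)) | ~B   [De Morgan]
≡ (~(E & ~C) & ~(~E & C)) | ~B   [De Morgan]
≡ ((~E | ~~C) & ~(~E & C)) | ~B   [De Morgan]
≡ ((~E | C) & ~(~E & C)) | ~B   [double negation]
≡ ((~E | C) & (~~E | ~C)) | ~B   [De Morgan]
≡ ((~E | C) & (E | ~C)) | ~B   [double negation]
≡ (~E & E) | (~E & ~C) | (C & E) | (C & ~C) | ~B   [distribute & over |]
≡ (~E & ~C) | (C & E) | ~B   [simplify]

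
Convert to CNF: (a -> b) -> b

a | b

(a -> b) -> b
≡ ~(a -> b) | b   [eliminate ->]
≡ ~(~a | b) | b   [eliminate ->]
≡ (~~a & ~b) | b   [De Morgan]
≡ (a & ~b) | b   [double negation]
≡ (a | b) & (~b | b)   [distribute | over &]
≡ a | b   [simplify]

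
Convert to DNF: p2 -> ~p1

p2 -> ~p1
⇔ ~p2 | ~p1   [eliminate ->]

~p2 | ~p1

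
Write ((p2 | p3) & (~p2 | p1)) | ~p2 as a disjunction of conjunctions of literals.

(p2 & p1) | (p3 & p1) | ~p2

((p2 | p3) & (~p2 | p1)) | ~p2
= (p2 & ~p2) | (p2 & p1) | (p3 & ~p2) | (p3 & p1) | ~p2   (distribute & over |)
= (p2 & p1) | (p3 & p1) | ~p2   (simplify)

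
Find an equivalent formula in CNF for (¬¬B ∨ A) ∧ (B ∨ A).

B ∨ A

(¬¬B ∨ A) ∧ (B ∨ A)
= (B ∨ A) ∧ (B ∨ A)   [double negation]
= B ∨ A   [simplify]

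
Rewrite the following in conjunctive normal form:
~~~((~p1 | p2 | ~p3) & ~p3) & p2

p3 & p2

~~~((~p1 | p2 | ~p3) & ~p3) & p2
⇔ ~((~p1 | p2 | ~p3) & ~p3) & p2   — double negation
⇔ (~(~p1 | p2 | ~p3) | ~~p3) & p2   — De Morgan
⇔ ((~~p1 & ~p2 & ~~p3) | ~~p3) & p2   — De Morgan
⇔ ((p1 & ~p2 & ~~p3) | ~~p3) & p2   — double negation
⇔ ((p1 & ~p2 & p3) | ~~p3) & p2   — double negation
⇔ ((p1 & ~p2 & p3) | p3) & p2   — double negation
⇔ (p1 | p3) & (~p2 | p3) & (p3 | p3) & p2   — distribute | over &
⇔ p3 & p2   — simplify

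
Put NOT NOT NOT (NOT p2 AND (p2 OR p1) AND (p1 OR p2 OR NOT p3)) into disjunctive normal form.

p2 OR (NOT p2 AND NOT p1)

NOT NOT NOT (NOT p2 AND (p2 OR p1) AND (p1 OR p2 OR NOT p3))
≡ NOT (NOT p2 AND (p2 OR p1) AND (p1 OR p2 OR NOT p3))   [double negation]
≡ NOT NOT p2 OR NOT (p2 OR p1) OR NOT (p1 OR p2 OR NOT p3)   [De Morgan]
≡ p2 OR NOT (p2 OR p1) OR NOT (p1 OR p2 OR NOT p3)   [double negation]
≡ p2 OR (NOT p2 AND NOT p1) OR NOT (p1 OR p2 OR NOT p3)   [De Morgan]
≡ p2 OR (NOT p2 AND NOT p1) OR (NOT p1 AND NOT p2 AND NOT NOT p3)   [De Morgan]
≡ p2 OR (NOT p2 AND NOT p1) OR (NOT p1 AND NOT p2 AND p3)   [double negation]
≡ p2 OR (NOT p2 AND NOT p1)   [simplify]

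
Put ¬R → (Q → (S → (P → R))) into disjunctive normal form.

¬R → (Q → (S → (P → R)))
≡ ¬¬R ∨ (Q → (S → (P → R)))   [eliminate →]
≡ ¬¬R ∨ ¬Q ∨ (S → (P → R))   [eliminate →]
≡ ¬¬R ∨ ¬Q ∨ ¬S ∨ (P → R)   [eliminate →]
≡ ¬¬R ∨ ¬Q ∨ ¬S ∨ ¬P ∨ R   [eliminate →]
≡ R ∨ ¬Q ∨ ¬S ∨ ¬P ∨ R   [double negation]
≡ R ∨ ¬Q ∨ ¬S ∨ ¬P   [simplify]

R ∨ ¬Q ∨ ¬S ∨ ¬P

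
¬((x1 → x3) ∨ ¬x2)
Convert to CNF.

x1 ∧ ¬x3 ∧ x2

¬((x1 → x3) ∨ ¬x2)
≡ ¬(¬x1 ∨ x3 ∨ ¬x2)   [eliminate →]
≡ ¬¬x1 ∧ ¬x3 ∧ ¬¬x2   [De Morgan]
≡ x1 ∧ ¬x3 ∧ ¬¬x2   [double negation]
≡ x1 ∧ ¬x3 ∧ x2   [double negation]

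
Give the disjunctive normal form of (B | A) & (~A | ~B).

(B | A) & (~A | ~B)
≡ (B & ~A) | (B & ~B) | (A & ~A) | (A & ~B)   [distribute & over |]
≡ (B & ~A) | (A & ~B)   [simplify]

(B & ~A) | (A & ~B)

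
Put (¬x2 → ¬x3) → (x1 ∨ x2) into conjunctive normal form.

x3 ∨ x1 ∨ x2

(¬x2 → ¬x3) → (x1 ∨ x2)
= ¬(¬x2 → ¬x3) ∨ x1 ∨ x2   [eliminate →]
= ¬(¬¬x2 ∨ ¬x3) ∨ x1 ∨ x2   [eliminate →]
= (¬¬¬x2 ∧ ¬¬x3) ∨ x1 ∨ x2   [De Morgan]
= (¬x2 ∧ ¬¬x3) ∨ x1 ∨ x2   [double negation]
= (¬x2 ∧ x3) ∨ x1 ∨ x2   [double negation]
= (¬x2 ∨ x1 ∨ x2) ∧ (x3 ∨ x1 ∨ x2)   [distribute ∨ over ∧]
= x3 ∨ x1 ∨ x2   [simplify]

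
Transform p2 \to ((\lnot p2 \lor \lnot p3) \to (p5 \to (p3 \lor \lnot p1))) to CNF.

\lnot p2 \lor p3 \lor \lnot p5 \lor \lnot p1

p2 \to ((\lnot p2 \lor \lnot p3) \to (p5 \to (p3 \lor \lnot p1)))
⇔ \lnot p2 \lor ((\lnot p2 \lor \lnot p3) \to (p5 \to (p3 \lor \lnot p1)))   [eliminate \to]
⇔ \lnot p2 \lor \lnot (\lnot p2 \lor \lnot p3) \lor (p5 \to (p3 \lor \lnot p1))   [eliminate \to]
⇔ \lnot p2 \lor \lnot (\lnot p2 \lor \lnot p3) \lor \lnot p5 \lor p3 \lor \lnot p1   [eliminate \to]
⇔ \lnot p2 \lor (\lnot \lnot p2 \land \lnot \lnot p3) \lor \lnot p5 \lor p3 \lor \lnot p1   [De Morgan]
⇔ \lnot p2 \lor (p2 \land \lnot \lnot p3) \lor \lnot p5 \lor p3 \lor \lnot p1   [double negation]
⇔ \lnot p2 \lor (p2 \land p3) \lor \lnot p5 \lor p3 \lor \lnot p1   [double negation]
⇔ (\lnot p2 \lor p2 \lor \lnot p5 \lor p3 \lor \lnot p1) \land (\lnot p2 \lor p3 \lor \lnot p5 \lor p3 \lor \lnot p1)   [distribute \lor over \land]
⇔ \lnot p2 \lor p3 \lor \lnot p5 \lor \lnot p1   [simplify]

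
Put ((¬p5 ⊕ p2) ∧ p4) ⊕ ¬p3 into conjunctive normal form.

(¬p5 ∨ p2 ∨ ¬p3) ∧ (p5 ∨ ¬p2 ∨ ¬p3) ∧ (p4 ∨ ¬p3) ∧ (p5 ∨ p2 ∨ ¬p4 ∨ p3) ∧ (¬p2 ∨ ¬p5 ∨ ¬p4 ∨ p3)

((¬p5 ⊕ p2) ∧ p4) ⊕ ¬p3
≡ (((¬p5 ⊕ p2) ∧ p4) ∨ ¬p3) ∧ ¬((¬p5 ⊕ p2) ∧ p4 ∧ ¬p3)   — expand ⊕
≡ (((¬p5 ∨ p2) ∧ ¬(¬p5 ∧ p2) ∧ p4) ∨ ¬p3) ∧ ¬((¬p5 ⊕ p2) ∧ p4 ∧ ¬p3)   — expand ⊕
≡ (((¬p5 ∨ p2) ∧ ¬(¬p5 ∧ p2) ∧ p4) ∨ ¬p3) ∧ ¬((¬p5 ∨ p2) ∧ ¬(¬p5 ∧ p2) ∧ p4 ∧ ¬p3)   — expand ⊕
≡ (((¬p5 ∨ p2) ∧ (¬¬p5 ∨ ¬p2) ∧ p4) ∨ ¬p3) ∧ ¬((¬p5 ∨ p2) ∧ ¬(¬p5 ∧ p2) ∧ p4 ∧ ¬p3)   — De Morgan
≡ (((¬p5 ∨ p2) ∧ (p5 ∨ ¬p2) ∧ p4) ∨ ¬p3) ∧ ¬((¬p5 ∨ p2) ∧ ¬(¬p5 ∧ p2) ∧ p4 ∧ ¬p3)   — double negation
≡ (((¬p5 ∨ p2) ∧ (p5 ∨ ¬p2) ∧ p4) ∨ ¬p3) ∧ (¬(¬p5 ∨ p2) ∨ ¬¬(¬p5 ∧ p2) ∨ ¬p4 ∨ ¬¬p3)   — De Morgan
≡ (((¬p5 ∨ p2) ∧ (p5 ∨ ¬p2) ∧ p4) ∨ ¬p3) ∧ ((¬¬p5 ∧ ¬p2) ∨ ¬¬(¬p5 ∧ p2) ∨ ¬p4 ∨ ¬¬p3)   — De Morgan
≡ (((¬p5 ∨ p2) ∧ (p5 ∨ ¬p2) ∧ p4) ∨ ¬p3) ∧ ((p5 ∧ ¬p2) ∨ ¬¬(¬p5 ∧ p2) ∨ ¬p4 ∨ ¬¬p3)   — double negation
≡ (((¬p5 ∨ p2) ∧ (p5 ∨ ¬p2) ∧ p4) ∨ ¬p3) ∧ ((p5 ∧ ¬p2) ∨ (¬p5 ∧ p2) ∨ ¬p4 ∨ ¬¬p3)   — double negation
≡ (((¬p5 ∨ p2) ∧ (p5 ∨ ¬p2) ∧ p4) ∨ ¬p3) ∧ ((p5 ∧ ¬p2) ∨ (¬p5 ∧ p2) ∨ ¬p4 ∨ p3)   — double negation
≡ (¬p5 ∨ p2 ∨ ¬p3) ∧ (p5 ∨ ¬p2 ∨ ¬p3) ∧ (p4 ∨ ¬p3) ∧ (p5 ∨ ¬p5 ∨ ¬p4 ∨ p3) ∧ (p5 ∨ p2 ∨ ¬p4 ∨ p3) ∧ (¬p2 ∨ ¬p5 ∨ ¬p4 ∨ p3) ∧ (¬p2 ∨ p2 ∨ ¬p4 ∨ p3)   — distribute ∨ over ∧
≡ (¬p5 ∨ p2 ∨ ¬p3) ∧ (p5 ∨ ¬p2 ∨ ¬p3) ∧ (p4 ∨ ¬p3) ∧ (p5 ∨ p2 ∨ ¬p4 ∨ p3) ∧ (¬p2 ∨ ¬p5 ∨ ¬p4 ∨ p3)   — simplify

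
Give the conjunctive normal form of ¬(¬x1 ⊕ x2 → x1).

¬(¬x1 ⊕ x2 → x1)
⇔ ¬(¬(¬x1 ⊕ x2) ∨ x1)   [eliminate →]
⇔ ¬(¬((¬x1 ∨ x2) ∧ ¬(¬x1 ∧ x2)) ∨ x1)   [expand ⊕]
⇔ ¬¬((¬x1 ∨ x2) ∧ ¬(¬x1 ∧ x2)) ∧ ¬x1   [De Morgan]
⇔ (¬x1 ∨ x2) ∧ ¬(¬x1 ∧ x2) ∧ ¬x1   [double negation]
⇔ (¬x1 ∨ x2) ∧ (¬¬x1 ∨ ¬x2) ∧ ¬x1   [De Morgan]
⇔ (¬x1 ∨ x2) ∧ (x1 ∨ ¬x2) ∧ ¬x1   [double negation]
⇔ (x1 ∨ ¬x2) ∧ ¬x1   [simplify]

(x1 ∨ ¬x2) ∧ ¬x1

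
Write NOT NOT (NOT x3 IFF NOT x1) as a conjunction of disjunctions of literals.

(x3 OR NOT x1) AND (x1 OR NOT x3)

NOT NOT (NOT x3 IFF NOT x1)
= NOT NOT ((NOT x3 IMPLIES NOT x1) AND (NOT x1 IMPLIES NOT x3))   [eliminate IFF]
= NOT NOT ((NOT NOT x3 OR NOT x1) AND (NOT x1 IMPLIES NOT x3))   [eliminate IMPLIES]
= NOT NOT ((NOT NOT x3 OR NOT x1) AND (NOT NOT x1 OR NOT x3))   [eliminate IMPLIES]
= (NOT NOT x3 OR NOT x1) AND (NOT NOT x1 OR NOT x3)   [double negation]
= (x3 OR NOT x1) AND (NOT NOT x1 OR NOT x3)   [double negation]
= (x3 OR NOT x1) AND (x1 OR NOT x3)   [double negation]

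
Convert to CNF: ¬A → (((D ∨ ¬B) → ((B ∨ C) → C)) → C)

(A ∨ D ∨ ¬B ∨ C) ∧ (A ∨ B ∨ C)

¬A → (((D ∨ ¬B) → ((B ∨ C) → C)) → C)
= ¬¬A ∨ (((D ∨ ¬B) → ((B ∨ C) → C)) → C)   [eliminate →]
= ¬¬A ∨ ¬((D ∨ ¬B) → ((B ∨ C) → C)) ∨ C   [eliminate →]
= ¬¬A ∨ ¬(¬(D ∨ ¬B) ∨ ((B ∨ C) → C)) ∨ C   [eliminate →]
= ¬¬A ∨ ¬(¬(D ∨ ¬B) ∨ ¬(B ∨ C) ∨ C) ∨ C   [eliminate →]
= A ∨ ¬(¬(D ∨ ¬B) ∨ ¬(B ∨ C) ∨ C) ∨ C   [double negation]
= A ∨ (¬¬(D ∨ ¬B) ∧ ¬¬(B ∨ C) ∧ ¬C) ∨ C   [De Morgan]
= A ∨ ((D ∨ ¬B) ∧ ¬¬(B ∨ C) ∧ ¬C) ∨ C   [double negation]
= A ∨ ((D ∨ ¬B) ∧ (B ∨ C) ∧ ¬C) ∨ C   [double negation]
= (A ∨ D ∨ ¬B ∨ C) ∧ (A ∨ B ∨ C ∨ C) ∧ (A ∨ ¬C ∨ C)   [distribute ∨ over ∧]
= (A ∨ D ∨ ¬B ∨ C) ∧ (A ∨ B ∨ C)   [simplify]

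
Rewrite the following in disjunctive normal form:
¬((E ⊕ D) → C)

¬((E ⊕ D) → C)
⇔ ¬(¬(E ⊕ D) ∨ C)   [eliminate →]
⇔ ¬(¬((E ∧ ¬D) ∨ (¬E ∧ D)) ∨ C)   [expand ⊕]
⇔ ¬¬((E ∧ ¬D) ∨ (¬E ∧ D)) ∧ ¬C   [De Morgan]
⇔ ((E ∧ ¬D) ∨ (¬E ∧ D)) ∧ ¬C   [double negation]
⇔ (E ∧ ¬D ∧ ¬C) ∨ (¬E ∧ D ∧ ¬C)   [distribute ∧ over ∨]

(E ∧ ¬D ∧ ¬C) ∨ (¬E ∧ D ∧ ¬C)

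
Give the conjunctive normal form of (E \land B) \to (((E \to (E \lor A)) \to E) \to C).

\lnot E \lor \lnot B \lor C

(E \land B) \to (((E \to (E \lor A)) \to E) \to C)
⇔ \lnot (E \land B) \lor (((E \to (E \lor A)) \to E) \to C)   — eliminate \to
⇔ \lnot (E \land B) \lor \lnot ((E \to (E \lor A)) \to E) \lor C   — eliminate \to
⇔ \lnot (E \land B) \lor \lnot (\lnot (E \to (E \lor A)) \lor E) \lor C   — eliminate \to
⇔ \lnot (E \land B) \lor \lnot (\lnot (\lnot E \lor E \lor A) \lor E) \lor C   — eliminate \to
⇔ \lnot E \lor \lnot B \lor \lnot (\lnot (\lnot E \lor E \lor A) \lor E) \lor C   — De Morgan
⇔ \lnot E \lor \lnot B \lor (\lnot \lnot (\lnot E \lor E \lor A) \land \lnot E) \lor C   — De Morgan
⇔ \lnot E \lor \lnot B \lor ((\lnot E \lor E \lor A) \land \lnot E) \lor C   — double negation
⇔ (\lnot E \lor \lnot B \lor \lnot E \lor E \lor A \lor C) \land (\lnot E \lor \lnot B \lor \lnot E \lor C)   — distribute \lor over \land
⇔ \lnot E \lor \lnot B \lor C   — simplify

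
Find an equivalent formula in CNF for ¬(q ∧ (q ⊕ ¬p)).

¬(q ∧ (q ⊕ ¬p))
≡ ¬(q ∧ (q ∨ ¬p) ∧ ¬(q ∧ ¬p))   — expand ⊕
≡ ¬q ∨ ¬(q ∨ ¬p) ∨ ¬¬(q ∧ ¬p)   — De Morgan
≡ ¬q ∨ (¬q ∧ ¬¬p) ∨ ¬¬(q ∧ ¬p)   — De Morgan
≡ ¬q ∨ (¬q ∧ p) ∨ ¬¬(q ∧ ¬p)   — double negation
≡ ¬q ∨ (¬q ∧ p) ∨ (q ∧ ¬p)   — double negation
≡ (¬q ∨ ¬q ∨ q) ∧ (¬q ∨ ¬q ∨ ¬p) ∧ (¬q ∨ p ∨ q) ∧ (¬q ∨ p ∨ ¬p)   — distribute ∨ over ∧
≡ ¬q ∨ ¬p   — simplify

¬q ∨ ¬p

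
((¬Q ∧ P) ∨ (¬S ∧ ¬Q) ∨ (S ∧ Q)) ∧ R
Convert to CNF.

(¬Q ∨ S) ∧ (P ∨ ¬S ∨ Q) ∧ R

((¬Q ∧ P) ∨ (¬S ∧ ¬Q) ∨ (S ∧ Q)) ∧ R
= (¬Q ∨ ¬S ∨ S) ∧ (¬Q ∨ ¬S ∨ Q) ∧ (¬Q ∨ ¬Q ∨ S) ∧ (¬Q ∨ ¬Q ∨ Q) ∧ (P ∨ ¬S ∨ S) ∧ (P ∨ ¬S ∨ Q) ∧ (P ∨ ¬Q ∨ S) ∧ (P ∨ ¬Q ∨ Q) ∧ R
= (¬Q ∨ S) ∧ (P ∨ ¬S ∨ Q) ∧ R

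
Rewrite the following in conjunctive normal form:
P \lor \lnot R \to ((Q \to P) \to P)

R \lor Q \lor P

P \lor \lnot R \to ((Q \to P) \to P)
≡ \lnot (P \lor \lnot R) \lor ((Q \to P) \to P)   (eliminate \to)
≡ \lnot (P \lor \lnot R) \lor \lnot (Q \to P) \lor P   (eliminate \to)
≡ \lnot (P \lor \lnot R) \lor \lnot (\lnot Q \lor P) \lor P   (eliminate \to)
≡ \lnot P \land \lnot \lnot R \lor \lnot (\lnot Q \lor P) \lor P   (De Morgan)
≡ \lnot P \land R \lor \lnot (\lnot Q \lor P) \lor P   (double negation)
≡ \lnot P \land R \lor \lnot \lnot Q \land \lnot P \lor P   (De Morgan)
≡ \lnot P \land R \lor Q \land \lnot P \lor P   (double negation)
≡ (\lnot P \lor Q \lor P) \land (\lnot P \lor \lnot P \lor P) \land (R \lor Q \lor P) \land (R \lor \lnot P \lor P)   (distribute \lor over \land)
≡ R \lor Q \lor P   (simplify)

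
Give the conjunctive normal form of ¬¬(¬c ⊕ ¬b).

(¬c ∨ ¬b) ∧ (c ∨ b)

¬¬(¬c ⊕ ¬b)
≡ ¬¬((¬c ∨ ¬b) ∧ ¬(¬c ∧ ¬b))   [expand ⊕]
≡ (¬c ∨ ¬b) ∧ ¬(¬c ∧ ¬b)   [double negation]
≡ (¬c ∨ ¬b) ∧ (¬¬c ∨ ¬¬b)   [De Morgan]
≡ (¬c ∨ ¬b) ∧ (c ∨ ¬¬b)   [double negation]
≡ (¬c ∨ ¬b) ∧ (c ∨ b)   [double negation]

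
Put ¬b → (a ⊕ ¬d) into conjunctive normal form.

(b ∨ a ∨ ¬d) ∧ (b ∨ ¬a ∨ d)

¬b → (a ⊕ ¬d)
= ¬¬b ∨ (a ⊕ ¬d)   [eliminate →]
= ¬¬b ∨ ((a ∨ ¬d) ∧ ¬(a ∧ ¬d))   [expand ⊕]
= b ∨ ((a ∨ ¬d) ∧ ¬(a ∧ ¬d))   [double negation]
= b ∨ ((a ∨ ¬d) ∧ (¬a ∨ ¬¬d))   [De Morgan]
= b ∨ ((a ∨ ¬d) ∧ (¬a ∨ d))   [double negation]
= (b ∨ a ∨ ¬d) ∧ (b ∨ ¬a ∨ d)   [distribute ∨ over ∧]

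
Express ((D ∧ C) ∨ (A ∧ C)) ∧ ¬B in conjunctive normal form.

(D ∨ A) ∧ C ∧ ¬B

((D ∧ C) ∨ (A ∧ C)) ∧ ¬B
⇔ (D ∨ A) ∧ (D ∨ C) ∧ (C ∨ A) ∧ (C ∨ C) ∧ ¬B   [distribute ∨ over ∧]
⇔ (D ∨ A) ∧ C ∧ ¬B   [simplify]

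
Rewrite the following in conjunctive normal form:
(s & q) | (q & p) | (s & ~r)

(s & q) | (q & p) | (s & ~r)
≡ (s | q | s) & (s | q | ~r) & (s | p | s) & (s | p | ~r) & (q | q | s) & (q | q | ~r) & (q | p | s) & (q | p | ~r)   [distribute | over &]
≡ (s | q) & (s | p) & (q | ~r)   [simplify]

(s | q) & (s | p) & (q | ~r)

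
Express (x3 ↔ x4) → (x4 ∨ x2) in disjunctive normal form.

(x3 ∧ ¬x4) ∨ x4 ∨ x2

(x3 ↔ x4) → (x4 ∨ x2)
⇔ ¬(x3 ↔ x4) ∨ x4 ∨ x2   (eliminate →)
⇔ ¬((x3 → x4) ∧ (x4 → x3)) ∨ x4 ∨ x2   (eliminate ↔)
⇔ ¬((¬x3 ∨ x4) ∧ (x4 → x3)) ∨ x4 ∨ x2   (eliminate →)
⇔ ¬((¬x3 ∨ x4) ∧ (¬x4 ∨ x3)) ∨ x4 ∨ x2   (eliminate →)
⇔ ¬(¬x3 ∨ x4) ∨ ¬(¬x4 ∨ x3) ∨ x4 ∨ x2   (De Morgan)
⇔ (¬¬x3 ∧ ¬x4) ∨ ¬(¬x4 ∨ x3) ∨ x4 ∨ x2   (De Morgan)
⇔ (x3 ∧ ¬x4) ∨ ¬(¬x4 ∨ x3) ∨ x4 ∨ x2   (double negation)
⇔ (x3 ∧ ¬x4) ∨ (¬¬x4 ∧ ¬x3) ∨ x4 ∨ x2   (De Morgan)
⇔ (x3 ∧ ¬x4) ∨ (x4 ∧ ¬x3) ∨ x4 ∨ x2   (double negation)
⇔ (x3 ∧ ¬x4) ∨ x4 ∨ x2   (simplify)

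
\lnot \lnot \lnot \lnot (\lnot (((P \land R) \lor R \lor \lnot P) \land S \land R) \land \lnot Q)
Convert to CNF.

\lnot \lnot \lnot \lnot (\lnot (((P \land R) \lor R \lor \lnot P) \land S \land R) \land \lnot Q)
≡ \lnot \lnot (\lnot (((P \land R) \lor R \lor \lnot P) \land S \land R) \land \lnot Q)   (double negation)
≡ \lnot (((P \land R) \lor R \lor \lnot P) \land S \land R) \land \lnot Q   (double negation)
≡ (\lnot ((P \land R) \lor R \lor \lnot P) \lor \lnot S \lor \lnot R) \land \lnot Q   (De Morgan)
≡ ((\lnot (P \land R) \land \lnot R \land \lnot \lnot P) \lor \lnot S \lor \lnot R) \land \lnot Q   (De Morgan)
≡ (((\lnot P \lor \lnot R) \land \lnot R \land \lnot \lnot P) \lor \lnot S \lor \lnot R) \land \lnot Q   (De Morgan)
≡ (((\lnot P \lor \lnot R) \land \lnot R \land P) \lor \lnot S \lor \lnot R) \land \lnot Q   (double negation)
≡ (\lnot P \lor \lnot R \lor \lnot S \lor \lnot R) \land (\lnot R \lor \lnot S \lor \lnot R) \land (P \lor \lnot S \lor \lnot R) \land \lnot Q   (distribute \lor over \land)
≡ (\lnot R \lor \lnot S) \land \lnot Q   (simplify)

(\lnot R \lor \lnot S) \land \lnot Q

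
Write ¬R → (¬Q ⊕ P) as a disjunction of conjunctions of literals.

R ∨ (¬Q ∧ ¬P) ∨ (Q ∧ P)

¬R → (¬Q ⊕ P)
≡ ¬¬R ∨ (¬Q ⊕ P)
≡ ¬¬R ∨ (¬Q ∧ ¬P) ∨ (¬¬Q ∧ P)
≡ R ∨ (¬Q ∧ ¬P) ∨ (¬¬Q ∧ P)
≡ R ∨ (¬Q ∧ ¬P) ∨ (Q ∧ P)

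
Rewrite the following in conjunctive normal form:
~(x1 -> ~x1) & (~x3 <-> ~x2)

~(x1 -> ~x1) & (~x3 <-> ~x2)
≡ ~(~x1 | ~x1) & (~x3 <-> ~x2)   (eliminate ->)
≡ ~(~x1 | ~x1) & (~x3 -> ~x2) & (~x2 -> ~x3)   (eliminate <->)
≡ ~(~x1 | ~x1) & (~~x3 | ~x2) & (~x2 -> ~x3)   (eliminate ->)
≡ ~(~x1 | ~x1) & (~~x3 | ~x2) & (~~x2 | ~x3)   (eliminate ->)
≡ ~~x1 & ~~x1 & (~~x3 | ~x2) & (~~x2 | ~x3)   (De Morgan)
≡ x1 & ~~x1 & (~~x3 | ~x2) & (~~x2 | ~x3)   (double negation)
≡ x1 & x1 & (~~x3 | ~x2) & (~~x2 | ~x3)   (double negation)
≡ x1 & x1 & (x3 | ~x2) & (~~x2 | ~x3)   (double negation)
≡ x1 & x1 & (x3 | ~x2) & (x2 | ~x3)   (double negation)
≡ x1 & (x3 | ~x2) & (x2 | ~x3)   (simplify)

x1 & (x3 | ~x2) & (x2 | ~x3)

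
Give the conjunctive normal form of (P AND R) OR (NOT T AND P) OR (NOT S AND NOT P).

(P OR NOT S) AND (R OR NOT T OR NOT S) AND (R OR NOT T OR NOT P)

(P AND R) OR (NOT T AND P) OR (NOT S AND NOT P)
⇔ (P OR NOT T OR NOT S) AND (P OR NOT T OR NOT P) AND (P OR P OR NOT S) AND (P OR P OR NOT P) AND (R OR NOT T OR NOT S) AND (R OR NOT T OR NOT P) AND (R OR P OR NOT S) AND (R OR P OR NOT P)   (distribute OR over AND)
⇔ (P OR NOT S) AND (R OR NOT T OR NOT S) AND (R OR NOT T OR NOT P)   (simplify)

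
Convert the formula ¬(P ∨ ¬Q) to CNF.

¬P ∧ Q

¬(P ∨ ¬Q)
≡ ¬P ∧ ¬¬Q
≡ ¬P ∧ Q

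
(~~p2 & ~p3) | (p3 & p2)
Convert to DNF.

(p2 & ~p3) | (p3 & p2)

(~~p2 & ~p3) | (p3 & p2)
= (p2 & ~p3) | (p3 & p2)   [double negation]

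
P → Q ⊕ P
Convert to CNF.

¬P ∨ ¬Q

P → Q ⊕ P
≡ ¬P ∨ (Q ⊕ P)   (eliminate →)
≡ ¬P ∨ (Q ∨ P) ∧ ¬(Q ∧ P)   (expand ⊕)
≡ ¬P ∨ (Q ∨ P) ∧ (¬Q ∨ ¬P)   (De Morgan)
≡ (¬P ∨ Q ∨ P) ∧ (¬P ∨ ¬Q ∨ ¬P)   (distribute ∨ over ∧)
≡ ¬P ∨ ¬Q   (simplify)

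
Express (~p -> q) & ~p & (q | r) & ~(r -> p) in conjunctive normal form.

(~p -> q) & ~p & (q | r) & ~(r -> p)
= (~~p | q) & ~p & (q | r) & ~(r -> p)   — eliminate ->
= (~~p | q) & ~p & (q | r) & ~(~r | p)   — eliminate ->
= (p | q) & ~p & (q | r) & ~(~r | p)   — double negation
= (p | q) & ~p & (q | r) & ~~r & ~p   — De Morgan
= (p | q) & ~p & (q | r) & r & ~p   — double negation
= (p | q) & ~p & r   — simplify

(p | q) & ~p & r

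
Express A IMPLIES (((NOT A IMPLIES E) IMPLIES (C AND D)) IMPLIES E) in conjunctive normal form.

A IMPLIES (((NOT A IMPLIES E) IMPLIES (C AND D)) IMPLIES E)
≡ NOT A OR (((NOT A IMPLIES E) IMPLIES (C AND D)) IMPLIES E)   (eliminate IMPLIES)
≡ NOT A OR NOT ((NOT A IMPLIES E) IMPLIES (C AND D)) OR E   (eliminate IMPLIES)
≡ NOT A OR NOT (NOT (NOT A IMPLIES E) OR (C AND D)) OR E   (eliminate IMPLIES)
≡ NOT A OR NOT (NOT (NOT NOT A OR E) OR (C AND D)) OR E   (eliminate IMPLIES)
≡ NOT A OR (NOT NOT (NOT NOT A OR E) AND NOT (C AND D)) OR E   (De Morgan)
≡ NOT A OR ((NOT NOT A OR E) AND NOT (C AND D)) OR E   (double negation)
≡ NOT A OR ((A OR E) AND NOT (C AND D)) OR E   (double negation)
≡ NOT A OR ((A OR E) AND (NOT C OR NOT D)) OR E   (De Morgan)
≡ (NOT A OR A OR E OR E) AND (NOT A OR NOT C OR NOT D OR E)   (distribute OR over AND)
≡ NOT A OR NOT C OR NOT D OR E   (simplify)

NOT A OR NOT C OR NOT D OR E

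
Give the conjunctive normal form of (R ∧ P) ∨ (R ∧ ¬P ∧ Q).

R ∧ (P ∨ Q)

(R ∧ P) ∨ (R ∧ ¬P ∧ Q)
≡ (R ∨ R) ∧ (R ∨ ¬P) ∧ (R ∨ Q) ∧ (P ∨ R) ∧ (P ∨ ¬P) ∧ (P ∨ Q)   (distribute ∨ over ∧)
≡ R ∧ (P ∨ Q)   (simplify)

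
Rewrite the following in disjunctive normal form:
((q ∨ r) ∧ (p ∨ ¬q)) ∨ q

(r ∧ p) ∨ (r ∧ ¬q) ∨ q

((q ∨ r) ∧ (p ∨ ¬q)) ∨ q
≡ (q ∧ p) ∨ (q ∧ ¬q) ∨ (r ∧ p) ∨ (r ∧ ¬q) ∨ q   [distribute ∧ over ∨]
≡ (r ∧ p) ∨ (r ∧ ¬q) ∨ q   [simplify]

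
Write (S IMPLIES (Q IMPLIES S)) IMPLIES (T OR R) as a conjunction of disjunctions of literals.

(S OR T OR R) AND (Q OR T OR R) AND (NOT S OR T OR R)

(S IMPLIES (Q IMPLIES S)) IMPLIES (T OR R)
≡ NOT (S IMPLIES (Q IMPLIES S)) OR T OR R   [eliminate IMPLIES]
≡ NOT (NOT S OR (Q IMPLIES S)) OR T OR R   [eliminate IMPLIES]
≡ NOT (NOT S OR NOT Q OR S) OR T OR R   [eliminate IMPLIES]
≡ (NOT NOT S AND NOT NOT Q AND NOT S) OR T OR R   [De Morgan]
≡ (S AND NOT NOT Q AND NOT S) OR T OR R   [double negation]
≡ (S AND Q AND NOT S) OR T OR R   [double negation]
≡ (S OR T OR R) AND (Q OR T OR R) AND (NOT S OR T OR R)   [distribute OR over AND]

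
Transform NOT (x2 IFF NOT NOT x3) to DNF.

(x2 AND NOT x3) OR (x3 AND NOT x2)

NOT (x2 IFF NOT NOT x3)
≡ NOT ((x2 IMPLIES NOT NOT x3) AND (NOT NOT x3 IMPLIES x2))   [eliminate IFF]
≡ NOT ((NOT x2 OR NOT NOT x3) AND (NOT NOT x3 IMPLIES x2))   [eliminate IMPLIES]
≡ NOT ((NOT x2 OR NOT NOT x3) AND (NOT NOT NOT x3 OR x2))   [eliminate IMPLIES]
≡ NOT (NOT x2 OR NOT NOT x3) OR NOT (NOT NOT NOT x3 OR x2)   [De Morgan]
≡ (NOT NOT x2 AND NOT NOT NOT x3) OR NOT (NOT NOT NOT x3 OR x2)   [De Morgan]
≡ (x2 AND NOT NOT NOT x3) OR NOT (NOT NOT NOT x3 OR x2)   [double negation]
≡ (x2 AND NOT x3) OR NOT (NOT NOT NOT x3 OR x2)   [double negation]
≡ (x2 AND NOT x3) OR (NOT NOT NOT NOT x3 AND NOT x2)   [De Morgan]
≡ (x2 AND NOT x3) OR (NOT NOT x3 AND NOT x2)   [double negation]
≡ (x2 AND NOT x3) OR (x3 AND NOT x2)   [double negation]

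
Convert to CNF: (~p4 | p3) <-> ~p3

~p3 & (p3 | ~p4)

(~p4 | p3) <-> ~p3
= ((~p4 | p3) -> ~p3) & (~p3 -> (~p4 | p3))   — eliminate <->
= (~(~p4 | p3) | ~p3) & (~p3 -> (~p4 | p3))   — eliminate ->
= (~(~p4 | p3) | ~p3) & (~~p3 | ~p4 | p3)   — eliminate ->
= ((~~p4 & ~p3) | ~p3) & (~~p3 | ~p4 | p3)   — De Morgan
= ((p4 & ~p3) | ~p3) & (~~p3 | ~p4 | p3)   — double negation
= ((p4 & ~p3) | ~p3) & (p3 | ~p4 | p3)   — double negation
= (p4 | ~p3) & (~p3 | ~p3) & (p3 | ~p4 | p3)   — distribute | over &
= ~p3 & (p3 | ~p4)   — simplify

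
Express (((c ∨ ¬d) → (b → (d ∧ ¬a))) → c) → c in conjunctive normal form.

d ∨ ¬b ∨ c

(((c ∨ ¬d) → (b → (d ∧ ¬a))) → c) → c
≡ ¬(((c ∨ ¬d) → (b → (d ∧ ¬a))) → c) ∨ c   — eliminate →
≡ ¬(¬((c ∨ ¬d) → (b → (d ∧ ¬a))) ∨ c) ∨ c   — eliminate →
≡ ¬(¬(¬(c ∨ ¬d) ∨ (b → (d ∧ ¬a))) ∨ c) ∨ c   — eliminate →
≡ ¬(¬(¬(c ∨ ¬d) ∨ ¬b ∨ (d ∧ ¬a)) ∨ c) ∨ c   — eliminate →
≡ (¬¬(¬(c ∨ ¬d) ∨ ¬b ∨ (d ∧ ¬a)) ∧ ¬c) ∨ c   — De Morgan
≡ ((¬(c ∨ ¬d) ∨ ¬b ∨ (d ∧ ¬a)) ∧ ¬c) ∨ c   — double negation
≡ (((¬c ∧ ¬¬d) ∨ ¬b ∨ (d ∧ ¬a)) ∧ ¬c) ∨ c   — De Morgan
≡ (((¬c ∧ d) ∨ ¬b ∨ (d ∧ ¬a)) ∧ ¬c) ∨ c   — double negation
≡ (¬c ∨ ¬b ∨ d ∨ c) ∧ (¬c ∨ ¬b ∨ ¬a ∨ c) ∧ (d ∨ ¬b ∨ d ∨ c) ∧ (d ∨ ¬b ∨ ¬a ∨ c) ∧ (¬c ∨ c)   — distribute ∨ over ∧
≡ d ∨ ¬b ∨ c   — simplify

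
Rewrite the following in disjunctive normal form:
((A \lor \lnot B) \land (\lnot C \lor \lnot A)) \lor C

((A \lor \lnot B) \land (\lnot C \lor \lnot A)) \lor C
≡ (A \land \lnot C) \lor (A \land \lnot A) \lor (\lnot B \land \lnot C) \lor (\lnot B \land \lnot A) \lor C   [distribute \land over \lor]
≡ (A \land \lnot C) \lor (\lnot B \land \lnot C) \lor (\lnot B \land \lnot A) \lor C   [simplify]

(A \land \lnot C) \lor (\lnot B \land \lnot C) \lor (\lnot B \land \lnot A) \lor C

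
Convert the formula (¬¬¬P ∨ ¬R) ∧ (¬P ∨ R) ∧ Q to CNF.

(¬P ∨ ¬R) ∧ (¬P ∨ R) ∧ Q

(¬¬¬P ∨ ¬R) ∧ (¬P ∨ R) ∧ Q
= (¬P ∨ ¬R) ∧ (¬P ∨ R) ∧ Q   — double negation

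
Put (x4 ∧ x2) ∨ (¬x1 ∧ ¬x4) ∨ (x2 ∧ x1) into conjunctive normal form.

(x4 ∧ x2) ∨ (¬x1 ∧ ¬x4) ∨ (x2 ∧ x1)
≡ (x4 ∨ ¬x1 ∨ x2) ∧ (x4 ∨ ¬x1 ∨ x1) ∧ (x4 ∨ ¬x4 ∨ x2) ∧ (x4 ∨ ¬x4 ∨ x1) ∧ (x2 ∨ ¬x1 ∨ x2) ∧ (x2 ∨ ¬x1 ∨ x1) ∧ (x2 ∨ ¬x4 ∨ x2) ∧ (x2 ∨ ¬x4 ∨ x1)   [distribute ∨ over ∧]
≡ (x2 ∨ ¬x1) ∧ (x2 ∨ ¬x4)   [simplify]

(x2 ∨ ¬x1) ∧ (x2 ∨ ¬x4)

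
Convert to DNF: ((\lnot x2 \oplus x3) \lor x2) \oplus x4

(\lnot x2 \land \lnot x3 \land \lnot x4) \lor (x2 \land \lnot x4) \lor (x3 \land \lnot x2 \land x4)

((\lnot x2 \oplus x3) \lor x2) \oplus x4
≡ (((\lnot x2 \oplus x3) \lor x2) \land \lnot x4) \lor (\lnot ((\lnot x2 \oplus x3) \lor x2) \land x4)   [expand \oplus]
≡ (((\lnot x2 \land \lnot x3) \lor (\lnot \lnot x2 \land x3) \lor x2) \land \lnot x4) \lor (\lnot ((\lnot x2 \oplus x3) \lor x2) \land x4)   [expand \oplus]
≡ (((\lnot x2 \land \lnot x3) \lor (\lnot \lnot x2 \land x3) \lor x2) \land \lnot x4) \lor (\lnot ((\lnot x2 \land \lnot x3) \lor (\lnot \lnot x2 \land x3) \lor x2) \land x4)   [expand \oplus]
≡ (((\lnot x2 \land \lnot x3) \lor (x2 \land x3) \lor x2) \land \lnot x4) \lor (\lnot ((\lnot x2 \land \lnot x3) \lor (\lnot \lnot x2 \land x3) \lor x2) \land x4)   [double negation]
≡ (((\lnot x2 \land \lnot x3) \lor (x2 \land x3) \lor x2) \land \lnot x4) \lor (\lnot (\lnot x2 \land \lnot x3) \land \lnot (\lnot \lnot x2 \land x3) \land \lnot x2 \land x4)   [De Morgan]
≡ (((\lnot x2 \land \lnot x3) \lor (x2 \land x3) \lor x2) \land \lnot x4) \lor ((\lnot \lnot x2 \lor \lnot \lnot x3) \land \lnot (\lnot \lnot x2 \land x3) \land \lnot x2 \land x4)   [De Morgan]
≡ (((\lnot x2 \land \lnot x3) \lor (x2 \land x3) \lor x2) \land \lnot x4) \lor ((x2 \lor \lnot \lnot x3) \land \lnot (\lnot \lnot x2 \land x3) \land \lnot x2 \land x4)   [double negation]
≡ (((\lnot x2 \land \lnot x3) \lor (x2 \land x3) \lor x2) \land \lnot x4) \lor ((x2 \lor x3) \land \lnot (\lnot \lnot x2 \land x3) \land \lnot x2 \land x4)   [double negation]
≡ (((\lnot x2 \land \lnot x3) \lor (x2 \land x3) \lor x2) \land \lnot x4) \lor ((x2 \lor x3) \land (\lnot \lnot \lnot x2 \lor \lnot x3) \land \lnot x2 \land x4)   [De Morgan]
≡ (((\lnot x2 \land \lnot x3) \lor (x2 \land x3) \lor x2) \land \lnot x4) \lor ((x2 \lor x3) \land (\lnot x2 \lor \lnot x3) \land \lnot x2 \land x4)   [double negation]
≡ (\lnot x2 \land \lnot x3 \land \lnot x4) \lor (x2 \land x3 \land \lnot x4) \lor (x2 \land \lnot x4) \lor (x2 \land \lnot x2 \land \lnot x2 \land x4) \lor (x2 \land \lnot x3 \land \lnot x2 \land x4) \lor (x3 \land \lnot x2 \land \lnot x2 \land x4) \lor (x3 \land \lnot x3 \land \lnot x2 \land x4)   [distribute \land over \lor]
≡ (\lnot x2 \land \lnot x3 \land \lnot x4) \lor (x2 \land \lnot x4) \lor (x3 \land \lnot x2 \land x4)   [simplify]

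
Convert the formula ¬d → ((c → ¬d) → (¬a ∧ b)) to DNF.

d ∨ (¬a ∧ b)

¬d → ((c → ¬d) → (¬a ∧ b))
≡ ¬¬d ∨ ((c → ¬d) → (¬a ∧ b))   [eliminate →]
≡ ¬¬d ∨ ¬(c → ¬d) ∨ (¬a ∧ b)   [eliminate →]
≡ ¬¬d ∨ ¬(¬c ∨ ¬d) ∨ (¬a ∧ b)   [eliminate →]
≡ d ∨ ¬(¬c ∨ ¬d) ∨ (¬a ∧ b)   [double negation]
≡ d ∨ (¬¬c ∧ ¬¬d) ∨ (¬a ∧ b)   [De Morgan]
≡ d ∨ (c ∧ ¬¬d) ∨ (¬a ∧ b)   [double negation]
≡ d ∨ (c ∧ d) ∨ (¬a ∧ b)   [double negation]
≡ d ∨ (¬a ∧ b)   [simplify]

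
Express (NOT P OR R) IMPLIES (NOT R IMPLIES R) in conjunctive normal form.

(NOT P OR R) IMPLIES (NOT R IMPLIES R)
⇔ NOT (NOT P OR R) OR (NOT R IMPLIES R)   (eliminate IMPLIES)
⇔ NOT (NOT P OR R) OR NOT NOT R OR R   (eliminate IMPLIES)
⇔ (NOT NOT P AND NOT R) OR NOT NOT R OR R   (De Morgan)
⇔ (P AND NOT R) OR NOT NOT R OR R   (double negation)
⇔ (P AND NOT R) OR R OR R   (double negation)
⇔ (P OR R OR R) AND (NOT R OR R OR R)   (distribute OR over AND)
⇔ P OR R   (simplify)

P OR R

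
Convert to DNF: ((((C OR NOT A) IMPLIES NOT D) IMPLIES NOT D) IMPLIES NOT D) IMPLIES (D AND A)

((((C OR NOT A) IMPLIES NOT D) IMPLIES NOT D) IMPLIES NOT D) IMPLIES (D AND A)
⇔ NOT ((((C OR NOT A) IMPLIES NOT D) IMPLIES NOT D) IMPLIES NOT D) OR (D AND A)
⇔ NOT (NOT (((C OR NOT A) IMPLIES NOT D) IMPLIES NOT D) OR NOT D) OR (D AND A)
⇔ NOT (NOT (NOT ((C OR NOT A) IMPLIES NOT D) OR NOT D) OR NOT D) OR (D AND A)
⇔ NOT (NOT (NOT (NOT (C OR NOT A) OR NOT D) OR NOT D) OR NOT D) OR (D AND A)
⇔ (NOT NOT (NOT (NOT (C OR NOT A) OR NOT D) OR NOT D) AND NOT NOT D) OR (D AND A)
⇔ ((NOT (NOT (C OR NOT A) OR NOT D) OR NOT D) AND NOT NOT D) OR (D AND A)
⇔ (((NOT NOT (C OR NOT A) AND NOT NOT D) OR NOT D) AND NOT NOT D) OR (D AND A)
⇔ ((((C OR NOT A) AND NOT NOT D) OR NOT D) AND NOT NOT D) OR (D AND A)
⇔ ((((C OR NOT A) AND D) OR NOT D) AND NOT NOT D) OR (D AND A)
⇔ ((((C OR NOT A) AND D) OR NOT D) AND D) OR (D AND A)
⇔ (C AND D AND D) OR (NOT A AND D AND D) OR (NOT D AND D) OR (D AND A)
⇔ (C AND D) OR (NOT A AND D) OR (D AND A)

(C AND D) OR (NOT A AND D) OR (D AND A)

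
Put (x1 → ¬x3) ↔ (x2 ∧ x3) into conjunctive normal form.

(x1 → ¬x3) ↔ (x2 ∧ x3)
≡ ((x1 → ¬x3) → (x2 ∧ x3)) ∧ ((x2 ∧ x3) → (x1 → ¬x3))   [eliminate ↔]
≡ (¬(x1 → ¬x3) ∨ (x2 ∧ x3)) ∧ ((x2 ∧ x3) → (x1 → ¬x3))   [eliminate →]
≡ (¬(¬x1 ∨ ¬x3) ∨ (x2 ∧ x3)) ∧ ((x2 ∧ x3) → (x1 → ¬x3))   [eliminate →]
≡ (¬(¬x1 ∨ ¬x3) ∨ (x2 ∧ x3)) ∧ (¬(x2 ∧ x3) ∨ (x1 → ¬x3))   [eliminate →]
≡ (¬(¬x1 ∨ ¬x3) ∨ (x2 ∧ x3)) ∧ (¬(x2 ∧ x3) ∨ ¬x1 ∨ ¬x3)   [eliminate →]
≡ ((¬¬x1 ∧ ¬¬x3) ∨ (x2 ∧ x3)) ∧ (¬(x2 ∧ x3) ∨ ¬x1 ∨ ¬x3)   [De Morgan]
≡ ((x1 ∧ ¬¬x3) ∨ (x2 ∧ x3)) ∧ (¬(x2 ∧ x3) ∨ ¬x1 ∨ ¬x3)   [double negation]
≡ ((x1 ∧ x3) ∨ (x2 ∧ x3)) ∧ (¬(x2 ∧ x3) ∨ ¬x1 ∨ ¬x3)   [double negation]
≡ ((x1 ∧ x3) ∨ (x2 ∧ x3)) ∧ (¬x2 ∨ ¬x3 ∨ ¬x1 ∨ ¬x3)   [De Morgan]
≡ (x1 ∨ x2) ∧ (x1 ∨ x3) ∧ (x3 ∨ x2) ∧ (x3 ∨ x3) ∧ (¬x2 ∨ ¬x3 ∨ ¬x1 ∨ ¬x3)   [distribute ∨ over ∧]
≡ (x1 ∨ x2) ∧ x3 ∧ (¬x2 ∨ ¬x3 ∨ ¬x1)   [simplify]

(x1 ∨ x2) ∧ x3 ∧ (¬x2 ∨ ¬x3 ∨ ¬x1)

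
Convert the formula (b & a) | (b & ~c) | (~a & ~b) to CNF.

(b | ~a) & (a | ~c | ~b)

(b & a) | (b & ~c) | (~a & ~b)
≡ (b | b | ~a) & (b | b | ~b) & (b | ~c | ~a) & (b | ~c | ~b) & (a | b | ~a) & (a | b | ~b) & (a | ~c | ~a) & (a | ~c | ~b)   [distribute | over &]
≡ (b | ~a) & (a | ~c | ~b)   [simplify]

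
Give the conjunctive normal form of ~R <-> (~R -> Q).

~R <-> (~R -> Q)
⇔ (~R -> (~R -> Q)) & ((~R -> Q) -> ~R)   [eliminate <->]
⇔ (~~R | (~R -> Q)) & ((~R -> Q) -> ~R)   [eliminate ->]
⇔ (~~R | ~~R | Q) & ((~R -> Q) -> ~R)   [eliminate ->]
⇔ (~~R | ~~R | Q) & (~(~R -> Q) | ~R)   [eliminate ->]
⇔ (~~R | ~~R | Q) & (~(~~R | Q) | ~R)   [eliminate ->]
⇔ (R | ~~R | Q) & (~(~~R | Q) | ~R)   [double negation]
⇔ (R | R | Q) & (~(~~R | Q) | ~R)   [double negation]
⇔ (R | R | Q) & ((~~~R & ~Q) | ~R)   [De Morgan]
⇔ (R | R | Q) & ((~R & ~Q) | ~R)   [double negation]
⇔ (R | R | Q) & (~R | ~R) & (~Q | ~R)   [distribute | over &]
⇔ (R | Q) & ~R   [simplify]

(R | Q) & ~R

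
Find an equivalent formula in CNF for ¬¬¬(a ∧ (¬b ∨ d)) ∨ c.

(¬a ∨ b ∨ c) ∧ (¬a ∨ ¬d ∨ c)

¬¬¬(a ∧ (¬b ∨ d)) ∨ c
= ¬(a ∧ (¬b ∨ d)) ∨ c   [double negation]
= ¬a ∨ ¬(¬b ∨ d) ∨ c   [De Morgan]
= ¬a ∨ ¬¬b ∧ ¬d ∨ c   [De Morgan]
= ¬a ∨ b ∧ ¬d ∨ c   [double negation]
= (¬a ∨ b ∨ c) ∧ (¬a ∨ ¬d ∨ c)   [distribute ∨ over ∧]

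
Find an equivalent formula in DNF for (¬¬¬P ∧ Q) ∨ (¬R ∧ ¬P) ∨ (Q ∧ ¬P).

(¬¬¬P ∧ Q) ∨ (¬R ∧ ¬P) ∨ (Q ∧ ¬P)
≡ (¬P ∧ Q) ∨ (¬R ∧ ¬P) ∨ (Q ∧ ¬P)   (double negation)
≡ (¬P ∧ Q) ∨ (¬R ∧ ¬P)   (simplify)

(¬P ∧ Q) ∨ (¬R ∧ ¬P)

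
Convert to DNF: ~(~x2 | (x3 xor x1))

~(~x2 | (x3 xor x1))
= ~(~x2 | (x3 & ~x1) | (~x3 & x1))   (expand xor)
= ~~x2 & ~(x3 & ~x1) & ~(~x3 & x1)   (De Morgan)
= x2 & ~(x3 & ~x1) & ~(~x3 & x1)   (double negation)
= x2 & (~x3 | ~~x1) & ~(~x3 & x1)   (De Morgan)
= x2 & (~x3 | x1) & ~(~x3 & x1)   (double negation)
= x2 & (~x3 | x1) & (~~x3 | ~x1)   (De Morgan)
= x2 & (~x3 | x1) & (x3 | ~x1)   (double negation)
= (x2 & ~x3 & x3) | (x2 & ~x3 & ~x1) | (x2 & x1 & x3) | (x2 & x1 & ~x1)   (distribute & over |)
= (x2 & ~x3 & ~x1) | (x2 & x1 & x3)   (simplify)

(x2 & ~x3 & ~x1) | (x2 & x1 & x3)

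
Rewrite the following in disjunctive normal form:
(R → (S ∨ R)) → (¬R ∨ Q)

(R → (S ∨ R)) → (¬R ∨ Q)
⇔ ¬(R → (S ∨ R)) ∨ ¬R ∨ Q   (eliminate →)
⇔ ¬(¬R ∨ S ∨ R) ∨ ¬R ∨ Q   (eliminate →)
⇔ (¬¬R ∧ ¬S ∧ ¬R) ∨ ¬R ∨ Q   (De Morgan)
⇔ (R ∧ ¬S ∧ ¬R) ∨ ¬R ∨ Q   (double negation)
⇔ ¬R ∨ Q   (simplify)

¬R ∨ Q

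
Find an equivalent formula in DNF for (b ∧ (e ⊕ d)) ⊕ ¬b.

(b ∧ (e ⊕ d)) ⊕ ¬b
≡ (b ∧ (e ⊕ d) ∧ ¬¬b) ∨ (¬(b ∧ (e ⊕ d)) ∧ ¬b)   [expand ⊕]
≡ (b ∧ ((e ∧ ¬d) ∨ (¬e ∧ d)) ∧ ¬¬b) ∨ (¬(b ∧ (e ⊕ d)) ∧ ¬b)   [expand ⊕]
≡ (b ∧ ((e ∧ ¬d) ∨ (¬e ∧ d)) ∧ ¬¬b) ∨ (¬(b ∧ ((e ∧ ¬d) ∨ (¬e ∧ d))) ∧ ¬b)   [expand ⊕]
≡ (b ∧ ((e ∧ ¬d) ∨ (¬e ∧ d)) ∧ b) ∨ (¬(b ∧ ((e ∧ ¬d) ∨ (¬e ∧ d))) ∧ ¬b)   [double negation]
≡ (b ∧ ((e ∧ ¬d) ∨ (¬e ∧ d)) ∧ b) ∨ ((¬b ∨ ¬((e ∧ ¬d) ∨ (¬e ∧ d))) ∧ ¬b)   [De Morgan]
≡ (b ∧ ((e ∧ ¬d) ∨ (¬e ∧ d)) ∧ b) ∨ ((¬b ∨ (¬(e ∧ ¬d) ∧ ¬(¬e ∧ d))) ∧ ¬b)   [De Morgan]
≡ (b ∧ ((e ∧ ¬d) ∨ (¬e ∧ d)) ∧ b) ∨ ((¬b ∨ ((¬e ∨ ¬¬d) ∧ ¬(¬e ∧ d))) ∧ ¬b)   [De Morgan]
≡ (b ∧ ((e ∧ ¬d) ∨ (¬e ∧ d)) ∧ b) ∨ ((¬b ∨ ((¬e ∨ d) ∧ ¬(¬e ∧ d))) ∧ ¬b)   [double negation]
≡ (b ∧ ((e ∧ ¬d) ∨ (¬e ∧ d)) ∧ b) ∨ ((¬b ∨ ((¬e ∨ d) ∧ (¬¬e ∨ ¬d))) ∧ ¬b)   [De Morgan]
≡ (b ∧ ((e ∧ ¬d) ∨ (¬e ∧ d)) ∧ b) ∨ ((¬b ∨ ((¬e ∨ d) ∧ (e ∨ ¬d))) ∧ ¬b)   [double negation]
≡ (b ∧ e ∧ ¬d ∧ b) ∨ (b ∧ ¬e ∧ d ∧ b) ∨ (¬b ∧ ¬b) ∨ (¬e ∧ e ∧ ¬b) ∨ (¬e ∧ ¬d ∧ ¬b) ∨ (d ∧ e ∧ ¬b) ∨ (d ∧ ¬d ∧ ¬b)   [distribute ∧ over ∨]
≡ (b ∧ e ∧ ¬d) ∨ (b ∧ ¬e ∧ d) ∨ ¬b   [simplify]

(b ∧ e ∧ ¬d) ∨ (b ∧ ¬e ∧ d) ∨ ¬b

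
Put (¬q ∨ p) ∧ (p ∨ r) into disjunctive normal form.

(¬q ∨ p) ∧ (p ∨ r)
⇔ (¬q ∧ p) ∨ (¬q ∧ r) ∨ (p ∧ p) ∨ (p ∧ r)   [distribute ∧ over ∨]
⇔ (¬q ∧ r) ∨ p   [simplify]

(¬q ∧ r) ∨ p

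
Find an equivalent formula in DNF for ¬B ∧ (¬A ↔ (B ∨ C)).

(¬B ∧ A ∧ ¬C) ∨ (¬B ∧ C ∧ ¬A)

¬B ∧ (¬A ↔ (B ∨ C))
= ¬B ∧ (¬A → (B ∨ C)) ∧ ((B ∨ C) → ¬A)   [eliminate ↔]
= ¬B ∧ (¬¬A ∨ B ∨ C) ∧ ((B ∨ C) → ¬A)   [eliminate →]
= ¬B ∧ (¬¬A ∨ B ∨ C) ∧ (¬(B ∨ C) ∨ ¬A)   [eliminate →]
= ¬B ∧ (A ∨ B ∨ C) ∧ (¬(B ∨ C) ∨ ¬A)   [double negation]
= ¬B ∧ (A ∨ B ∨ C) ∧ ((¬B ∧ ¬C) ∨ ¬A)   [De Morgan]
= (¬B ∧ A ∧ ¬B ∧ ¬C) ∨ (¬B ∧ A ∧ ¬A) ∨ (¬B ∧ B ∧ ¬B ∧ ¬C) ∨ (¬B ∧ B ∧ ¬A) ∨ (¬B ∧ C ∧ ¬B ∧ ¬C) ∨ (¬B ∧ C ∧ ¬A)   [distribute ∧ over ∨]
= (¬B ∧ A ∧ ¬C) ∨ (¬B ∧ C ∧ ¬A)   [simplify]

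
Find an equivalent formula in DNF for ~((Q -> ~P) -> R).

~((Q -> ~P) -> R)
= ~(~(Q -> ~P) | R)   — eliminate ->
= ~(~(~Q | ~P) | R)   — eliminate ->
= ~~(~Q | ~P) & ~R   — De Morgan
= (~Q | ~P) & ~R   — double negation
= (~Q & ~R) | (~P & ~R)   — distribute & over |

(~Q & ~R) | (~P & ~R)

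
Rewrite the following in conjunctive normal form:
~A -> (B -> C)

~A -> (B -> C)
⇔ ~~A | (B -> C)   — eliminate ->
⇔ ~~A | ~B | C   — eliminate ->
⇔ A | ~B | C   — double negation

A | ~B | C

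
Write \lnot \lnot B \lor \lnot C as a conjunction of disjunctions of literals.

\lnot \lnot B \lor \lnot C
⇔ B \lor \lnot C   (double negation)

B \lor \lnot C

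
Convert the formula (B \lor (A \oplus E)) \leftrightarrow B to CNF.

(\lnot A \lor E \lor B) \land (\lnot E \lor A \lor B)

(B \lor (A \oplus E)) \leftrightarrow B
≡ ((B \lor (A \oplus E)) \to B) \land (B \to (B \lor (A \oplus E)))   (eliminate \leftrightarrow)
≡ (\lnot (B \lor (A \oplus E)) \lor B) \land (B \to (B \lor (A \oplus E)))   (eliminate \to)
≡ (\lnot (B \lor ((A \lor E) \land \lnot (A \land E))) \lor B) \land (B \to (B \lor (A \oplus E)))   (expand \oplus)
≡ (\lnot (B \lor ((A \lor E) \land \lnot (A \land E))) \lor B) \land (\lnot B \lor B \lor (A \oplus E))   (eliminate \to)
≡ (\lnot (B \lor ((A \lor E) \land \lnot (A \land E))) \lor B) \land (\lnot B \lor B \lor ((A \lor E) \land \lnot (A \land E)))   (expand \oplus)
≡ ((\lnot B \land \lnot ((A \lor E) \land \lnot (A \land E))) \lor B) \land (\lnot B \lor B \lor ((A \lor E) \land \lnot (A \land E)))   (De Morgan)
≡ ((\lnot B \land (\lnot (A \lor E) \lor \lnot \lnot (A \land E))) \lor B) \land (\lnot B \lor B \lor ((A \lor E) \land \lnot (A \land E)))   (De Morgan)
≡ ((\lnot B \land ((\lnot A \land \lnot E) \lor \lnot \lnot (A \land E))) \lor B) \land (\lnot B \lor B \lor ((A \lor E) \land \lnot (A \land E)))   (De Morgan)
≡ ((\lnot B \land ((\lnot A \land \lnot E) \lor (A \land E))) \lor B) \land (\lnot B \lor B \lor ((A \lor E) \land \lnot (A \land E)))   (double negation)
≡ ((\lnot B \land ((\lnot A \land \lnot E) \lor (A \land E))) \lor B) \land (\lnot B \lor B \lor ((A \lor E) \land (\lnot A \lor \lnot E)))   (De Morgan)
≡ (\lnot B \lor B) \land (\lnot A \lor A \lor B) \land (\lnot A \lor E \lor B) \land (\lnot E \lor A \lor B) \land (\lnot E \lor E \lor B) \land (\lnot B \lor B \lor A \lor E) \land (\lnot B \lor B \lor \lnot A \lor \lnot E)   (distribute \lor over \land)
≡ (\lnot A \lor E \lor B) \land (\lnot E \lor A \lor B)   (simplify)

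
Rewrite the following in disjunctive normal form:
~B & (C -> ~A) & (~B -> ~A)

~B & (C -> ~A) & (~B -> ~A)
≡ ~B & (~C | ~A) & (~B -> ~A)   [eliminate ->]
≡ ~B & (~C | ~A) & (~~B | ~A)   [eliminate ->]
≡ ~B & (~C | ~A) & (B | ~A)   [double negation]
≡ (~B & ~C & B) | (~B & ~C & ~A) | (~B & ~A & B) | (~B & ~A & ~A)   [distribute & over |]
≡ ~B & ~A   [simplify]

~B & ~A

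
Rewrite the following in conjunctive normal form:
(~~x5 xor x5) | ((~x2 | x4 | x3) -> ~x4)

(~~x5 xor x5) | ((~x2 | x4 | x3) -> ~x4)
≡ ((~~x5 | x5) & ~(~~x5 & x5)) | ((~x2 | x4 | x3) -> ~x4)   — expand xor
≡ ((~~x5 | x5) & ~(~~x5 & x5)) | ~(~x2 | x4 | x3) | ~x4   — eliminate ->
≡ ((x5 | x5) & ~(~~x5 & x5)) | ~(~x2 | x4 | x3) | ~x4   — double negation
≡ ((x5 | x5) & (~~~x5 | ~x5)) | ~(~x2 | x4 | x3) | ~x4   — De Morgan
≡ ((x5 | x5) & (~x5 | ~x5)) | ~(~x2 | x4 | x3) | ~x4   — double negation
≡ ((x5 | x5) & (~x5 | ~x5)) | (~~x2 & ~x4 & ~x3) | ~x4   — De Morgan
≡ ((x5 | x5) & (~x5 | ~x5)) | (x2 & ~x4 & ~x3) | ~x4   — double negation
≡ (x5 | x5 | x2 | ~x4) & (x5 | x5 | ~x4 | ~x4) & (x5 | x5 | ~x3 | ~x4) & (~x5 | ~x5 | x2 | ~x4) & (~x5 | ~x5 | ~x4 | ~x4) & (~x5 | ~x5 | ~x3 | ~x4)   — distribute | over &
≡ (x5 | ~x4) & (~x5 | ~x4)   — simplify

(x5 | ~x4) & (~x5 | ~x4)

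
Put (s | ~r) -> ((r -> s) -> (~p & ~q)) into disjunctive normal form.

(s | ~r) -> ((r -> s) -> (~p & ~q))
≡ ~(s | ~r) | ((r -> s) -> (~p & ~q))   — eliminate ->
≡ ~(s | ~r) | ~(r -> s) | (~p & ~q)   — eliminate ->
≡ ~(s | ~r) | ~(~r | s) | (~p & ~q)   — eliminate ->
≡ (~s & ~~r) | ~(~r | s) | (~p & ~q)   — De Morgan
≡ (~s & r) | ~(~r | s) | (~p & ~q)   — double negation
≡ (~s & r) | (~~r & ~s) | (~p & ~q)   — De Morgan
≡ (~s & r) | (r & ~s) | (~p & ~q)   — double negation
≡ (~s & r) | (~p & ~q)   — simplify

(~s & r) | (~p & ~q)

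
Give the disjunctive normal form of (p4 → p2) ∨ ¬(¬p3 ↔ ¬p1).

¬p4 ∨ p2 ∨ (¬p3 ∧ p1) ∨ (¬p1 ∧ p3)

(p4 → p2) ∨ ¬(¬p3 ↔ ¬p1)
≡ ¬p4 ∨ p2 ∨ ¬(¬p3 ↔ ¬p1)   [eliminate →]
≡ ¬p4 ∨ p2 ∨ ¬((¬p3 → ¬p1) ∧ (¬p1 → ¬p3))   [eliminate ↔]
≡ ¬p4 ∨ p2 ∨ ¬((¬¬p3 ∨ ¬p1) ∧ (¬p1 → ¬p3))   [eliminate →]
≡ ¬p4 ∨ p2 ∨ ¬((¬¬p3 ∨ ¬p1) ∧ (¬¬p1 ∨ ¬p3))   [eliminate →]
≡ ¬p4 ∨ p2 ∨ ¬(¬¬p3 ∨ ¬p1) ∨ ¬(¬¬p1 ∨ ¬p3)   [De Morgan]
≡ ¬p4 ∨ p2 ∨ (¬¬¬p3 ∧ ¬¬p1) ∨ ¬(¬¬p1 ∨ ¬p3)   [De Morgan]
≡ ¬p4 ∨ p2 ∨ (¬p3 ∧ ¬¬p1) ∨ ¬(¬¬p1 ∨ ¬p3)   [double negation]
≡ ¬p4 ∨ p2 ∨ (¬p3 ∧ p1) ∨ ¬(¬¬p1 ∨ ¬p3)   [double negation]
≡ ¬p4 ∨ p2 ∨ (¬p3 ∧ p1) ∨ (¬¬¬p1 ∧ ¬¬p3)   [De Morgan]
≡ ¬p4 ∨ p2 ∨ (¬p3 ∧ p1) ∨ (¬p1 ∧ ¬¬p3)   [double negation]
≡ ¬p4 ∨ p2 ∨ (¬p3 ∧ p1) ∨ (¬p1 ∧ p3)   [double negation]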